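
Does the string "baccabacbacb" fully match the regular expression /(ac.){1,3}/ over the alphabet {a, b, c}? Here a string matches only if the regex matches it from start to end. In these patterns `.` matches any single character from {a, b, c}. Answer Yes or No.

No

Every match must start with "ac", but "baccabacbacb" does not.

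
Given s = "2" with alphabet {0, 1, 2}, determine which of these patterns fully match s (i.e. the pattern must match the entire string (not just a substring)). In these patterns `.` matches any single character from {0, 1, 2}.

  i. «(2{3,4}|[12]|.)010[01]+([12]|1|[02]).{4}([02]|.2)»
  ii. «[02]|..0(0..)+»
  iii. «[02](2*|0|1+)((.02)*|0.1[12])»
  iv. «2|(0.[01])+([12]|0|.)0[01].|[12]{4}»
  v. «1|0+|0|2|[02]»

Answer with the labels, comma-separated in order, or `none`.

ii, iii, iv, v

i → no match
ii → match
iii → match
iv → match
v → match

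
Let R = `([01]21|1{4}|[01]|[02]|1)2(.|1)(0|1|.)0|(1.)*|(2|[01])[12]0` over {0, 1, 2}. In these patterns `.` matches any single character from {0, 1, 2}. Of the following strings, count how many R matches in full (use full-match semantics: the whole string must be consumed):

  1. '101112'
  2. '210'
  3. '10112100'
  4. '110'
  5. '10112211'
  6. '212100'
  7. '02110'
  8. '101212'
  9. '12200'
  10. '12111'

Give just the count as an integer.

1. '101112' → match
2. '210' → match
3. '10112100' → no match
4. '110' → match
5. '10112211' → no match
6. '212100' → no match
7. '02110' → match
8. '101212' → match
9. '12200' → match
10. '12111' → no match
Total matched: 6

6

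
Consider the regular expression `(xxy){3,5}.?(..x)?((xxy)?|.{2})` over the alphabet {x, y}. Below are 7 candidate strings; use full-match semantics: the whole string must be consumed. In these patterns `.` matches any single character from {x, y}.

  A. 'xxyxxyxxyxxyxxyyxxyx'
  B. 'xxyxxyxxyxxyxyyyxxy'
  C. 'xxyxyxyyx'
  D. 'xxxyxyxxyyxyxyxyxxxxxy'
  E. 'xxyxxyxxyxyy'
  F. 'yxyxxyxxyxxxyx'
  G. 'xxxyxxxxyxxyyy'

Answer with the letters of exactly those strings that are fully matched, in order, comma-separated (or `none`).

A → match
B → no match
C → no match
D → no match — must start with 'xxy'
E → match
F → no match — must start with 'xxy'
G → no match — must start with 'xxy'

A, E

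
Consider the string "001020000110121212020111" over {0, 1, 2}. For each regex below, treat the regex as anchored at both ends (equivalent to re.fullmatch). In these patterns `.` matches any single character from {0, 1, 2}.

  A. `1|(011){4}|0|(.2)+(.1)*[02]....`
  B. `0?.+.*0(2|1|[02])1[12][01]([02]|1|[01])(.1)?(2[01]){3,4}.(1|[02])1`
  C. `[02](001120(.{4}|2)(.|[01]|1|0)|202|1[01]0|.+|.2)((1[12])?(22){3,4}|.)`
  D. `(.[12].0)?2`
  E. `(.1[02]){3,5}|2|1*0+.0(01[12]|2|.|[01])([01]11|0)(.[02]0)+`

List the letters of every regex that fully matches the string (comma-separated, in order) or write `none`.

B, C

A → no match
B → match
C → match
D → no match — must end with "2"
E → no match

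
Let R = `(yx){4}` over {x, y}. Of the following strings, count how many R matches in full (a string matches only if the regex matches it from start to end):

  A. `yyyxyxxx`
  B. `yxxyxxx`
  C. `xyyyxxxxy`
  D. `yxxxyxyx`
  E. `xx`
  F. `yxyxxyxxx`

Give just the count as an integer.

A → no match — must start with `yx`
B → no match — must end with `yx`
C → no match — must start with `yx`
D → no match
E → no match — must start with `yx`
F → no match — must end with `yx`
Total matched: 0

0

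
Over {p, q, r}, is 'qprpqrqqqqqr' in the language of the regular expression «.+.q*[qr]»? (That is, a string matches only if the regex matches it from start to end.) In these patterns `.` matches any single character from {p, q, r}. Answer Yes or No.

Yes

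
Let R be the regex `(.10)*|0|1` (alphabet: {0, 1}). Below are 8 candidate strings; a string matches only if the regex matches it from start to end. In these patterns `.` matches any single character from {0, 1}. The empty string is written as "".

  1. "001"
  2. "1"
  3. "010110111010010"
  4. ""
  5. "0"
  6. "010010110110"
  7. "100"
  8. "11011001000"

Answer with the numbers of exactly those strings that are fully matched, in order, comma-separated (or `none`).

2, 4, 5, 6

1 → no match
2 → match
3 → no match
4 → match
5 → match
6 → match
7 → no match
8 → no match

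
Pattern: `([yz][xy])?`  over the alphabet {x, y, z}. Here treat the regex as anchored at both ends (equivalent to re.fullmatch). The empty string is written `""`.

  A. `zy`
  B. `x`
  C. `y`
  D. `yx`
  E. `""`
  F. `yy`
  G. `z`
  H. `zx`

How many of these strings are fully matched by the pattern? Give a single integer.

5

A. `zy` → match
B. `x` → no match
C. `y` → no match
D. `yx` → match
E. `""` → match
F. `yy` → match
G. `z` → no match
H. `zx` → match
Total matched: 5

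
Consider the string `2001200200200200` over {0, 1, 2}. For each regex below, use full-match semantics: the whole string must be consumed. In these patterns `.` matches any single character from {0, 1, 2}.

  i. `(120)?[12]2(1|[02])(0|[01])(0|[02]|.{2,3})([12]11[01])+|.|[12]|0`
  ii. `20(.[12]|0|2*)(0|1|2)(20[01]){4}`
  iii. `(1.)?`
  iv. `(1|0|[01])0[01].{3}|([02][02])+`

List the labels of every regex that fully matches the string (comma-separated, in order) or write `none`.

i → no match
ii → match
iii → no match
iv → no match

ii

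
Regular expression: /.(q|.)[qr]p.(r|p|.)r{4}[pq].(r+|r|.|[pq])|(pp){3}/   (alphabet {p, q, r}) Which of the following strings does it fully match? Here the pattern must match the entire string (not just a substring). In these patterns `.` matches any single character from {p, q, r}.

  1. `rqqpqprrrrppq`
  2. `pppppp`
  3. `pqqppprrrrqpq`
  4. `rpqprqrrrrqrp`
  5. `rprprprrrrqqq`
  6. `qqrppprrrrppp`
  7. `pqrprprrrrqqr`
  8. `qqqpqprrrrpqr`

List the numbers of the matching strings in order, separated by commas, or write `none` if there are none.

1, 2, 3, 4, 5, 6, 7, 8

1 → match
2. `pppppp` → match
3 → match
4 → match
5 → match
6 → match
7 → match
8 → match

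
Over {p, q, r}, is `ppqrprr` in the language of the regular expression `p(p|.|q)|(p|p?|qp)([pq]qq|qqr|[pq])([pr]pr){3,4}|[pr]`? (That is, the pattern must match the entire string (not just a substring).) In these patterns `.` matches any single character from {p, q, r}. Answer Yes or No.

No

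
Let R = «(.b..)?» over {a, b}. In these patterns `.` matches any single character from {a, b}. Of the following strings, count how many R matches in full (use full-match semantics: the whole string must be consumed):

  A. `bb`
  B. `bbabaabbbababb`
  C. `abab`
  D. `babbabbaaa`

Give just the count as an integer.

1

A → no match
B → no match
C → match
D → no match
Total matched: 1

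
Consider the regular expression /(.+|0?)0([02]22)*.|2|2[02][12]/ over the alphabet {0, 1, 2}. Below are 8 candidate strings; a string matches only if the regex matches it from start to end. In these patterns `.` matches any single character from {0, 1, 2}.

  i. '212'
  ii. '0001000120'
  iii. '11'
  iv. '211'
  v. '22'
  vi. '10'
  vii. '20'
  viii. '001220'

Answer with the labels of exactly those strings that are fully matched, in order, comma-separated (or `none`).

none

i → no match
ii → no match
iii → no match
iv → no match
v → no match
vi → no match
vii → no match
viii → no match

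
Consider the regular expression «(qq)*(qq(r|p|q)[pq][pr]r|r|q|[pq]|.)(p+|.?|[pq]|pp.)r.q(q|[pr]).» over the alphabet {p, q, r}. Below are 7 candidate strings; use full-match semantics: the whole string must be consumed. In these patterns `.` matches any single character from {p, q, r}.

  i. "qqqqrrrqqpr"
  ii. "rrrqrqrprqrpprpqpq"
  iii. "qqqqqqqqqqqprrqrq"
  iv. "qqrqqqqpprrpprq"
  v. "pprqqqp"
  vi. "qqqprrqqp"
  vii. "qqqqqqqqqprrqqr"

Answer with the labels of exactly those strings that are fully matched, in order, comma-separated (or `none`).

i → match
ii → no match
iii → match
iv → no match
v → match
vi → match
vii → match

i, iii, v, vi, vii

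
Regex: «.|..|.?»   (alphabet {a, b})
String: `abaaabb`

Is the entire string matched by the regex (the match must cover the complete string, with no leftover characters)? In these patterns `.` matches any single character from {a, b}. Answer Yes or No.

No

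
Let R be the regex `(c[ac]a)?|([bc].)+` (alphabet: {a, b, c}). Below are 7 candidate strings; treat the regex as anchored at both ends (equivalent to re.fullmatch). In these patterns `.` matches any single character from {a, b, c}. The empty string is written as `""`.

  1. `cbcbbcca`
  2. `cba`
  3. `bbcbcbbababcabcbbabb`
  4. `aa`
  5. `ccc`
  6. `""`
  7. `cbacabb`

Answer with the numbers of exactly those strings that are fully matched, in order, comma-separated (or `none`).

1 → match
2 → no match
3 → no match
4 → no match
5 → no match
6 → match
7 → no match

1, 6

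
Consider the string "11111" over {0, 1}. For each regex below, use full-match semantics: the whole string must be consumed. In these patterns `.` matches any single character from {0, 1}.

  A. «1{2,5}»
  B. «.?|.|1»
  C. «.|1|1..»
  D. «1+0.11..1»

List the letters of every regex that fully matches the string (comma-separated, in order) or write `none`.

A → match
B → no match
C → no match
D → no match

A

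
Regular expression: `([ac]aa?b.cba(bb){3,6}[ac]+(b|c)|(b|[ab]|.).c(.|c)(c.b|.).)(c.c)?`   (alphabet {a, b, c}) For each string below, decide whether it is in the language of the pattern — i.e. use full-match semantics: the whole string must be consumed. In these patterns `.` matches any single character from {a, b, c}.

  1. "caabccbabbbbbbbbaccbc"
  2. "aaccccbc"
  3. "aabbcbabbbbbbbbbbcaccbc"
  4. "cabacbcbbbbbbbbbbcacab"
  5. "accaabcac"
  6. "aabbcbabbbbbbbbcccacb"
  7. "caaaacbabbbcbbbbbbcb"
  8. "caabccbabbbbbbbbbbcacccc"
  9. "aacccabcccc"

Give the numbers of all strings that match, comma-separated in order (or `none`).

1, 2, 3, 5, 6, 8, 9

1 → match
2 → match
3 → match
4 → no match
5 → match
6 → match
7 → no match
8 → match
9 → match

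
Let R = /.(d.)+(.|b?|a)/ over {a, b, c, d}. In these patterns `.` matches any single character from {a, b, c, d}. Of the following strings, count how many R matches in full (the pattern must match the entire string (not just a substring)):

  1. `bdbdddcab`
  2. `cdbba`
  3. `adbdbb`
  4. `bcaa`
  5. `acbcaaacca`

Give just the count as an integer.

1

1 → no match
2 → no match
3 → match
4 → no match
5 → no match
Total matched: 1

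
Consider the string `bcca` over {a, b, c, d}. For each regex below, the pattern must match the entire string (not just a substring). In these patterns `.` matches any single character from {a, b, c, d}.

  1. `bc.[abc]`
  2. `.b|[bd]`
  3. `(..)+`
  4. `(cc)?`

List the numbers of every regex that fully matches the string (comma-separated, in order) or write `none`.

1, 3

1 → match
2 → no match
3 → match
4 → no match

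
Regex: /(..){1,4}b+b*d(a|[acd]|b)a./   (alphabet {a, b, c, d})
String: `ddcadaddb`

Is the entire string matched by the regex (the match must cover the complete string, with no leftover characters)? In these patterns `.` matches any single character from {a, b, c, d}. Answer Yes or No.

No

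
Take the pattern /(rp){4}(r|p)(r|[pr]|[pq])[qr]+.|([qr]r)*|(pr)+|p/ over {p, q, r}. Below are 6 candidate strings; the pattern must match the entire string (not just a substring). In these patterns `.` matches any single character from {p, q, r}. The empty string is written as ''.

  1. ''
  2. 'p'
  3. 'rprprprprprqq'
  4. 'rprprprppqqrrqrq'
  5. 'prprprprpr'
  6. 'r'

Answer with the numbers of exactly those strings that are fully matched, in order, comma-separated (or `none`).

1 → match
2 → match
3 → match
4 → match
5 → match
6 → no match

1, 2, 3, 4, 5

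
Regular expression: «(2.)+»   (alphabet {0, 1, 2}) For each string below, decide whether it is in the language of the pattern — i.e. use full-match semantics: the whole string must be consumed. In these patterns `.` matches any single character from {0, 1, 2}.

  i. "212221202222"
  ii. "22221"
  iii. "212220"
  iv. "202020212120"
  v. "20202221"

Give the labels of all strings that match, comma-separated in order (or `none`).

i, iii, iv, v

i → match
ii → no match
iii → match
iv → match
v → match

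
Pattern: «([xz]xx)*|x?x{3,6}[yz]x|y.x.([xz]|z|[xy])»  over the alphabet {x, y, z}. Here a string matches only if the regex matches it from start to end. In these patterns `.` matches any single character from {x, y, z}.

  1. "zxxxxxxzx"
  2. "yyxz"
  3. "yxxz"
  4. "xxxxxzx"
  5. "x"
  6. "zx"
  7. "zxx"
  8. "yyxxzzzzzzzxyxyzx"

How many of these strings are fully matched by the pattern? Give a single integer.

2

1 → no match
2 → no match
3 → no match
4 → match
5 → no match
6 → no match
7 → match
8 → no match
Total matched: 2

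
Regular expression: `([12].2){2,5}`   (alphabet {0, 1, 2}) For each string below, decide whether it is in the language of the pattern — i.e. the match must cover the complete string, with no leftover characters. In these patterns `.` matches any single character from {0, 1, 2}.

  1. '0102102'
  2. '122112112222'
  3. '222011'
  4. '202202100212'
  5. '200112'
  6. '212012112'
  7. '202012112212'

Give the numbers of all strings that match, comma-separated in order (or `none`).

1 → no match
2 → match
3 → no match — must end with '2'
4 → no match
5 → no match
6 → no match
7 → no match

2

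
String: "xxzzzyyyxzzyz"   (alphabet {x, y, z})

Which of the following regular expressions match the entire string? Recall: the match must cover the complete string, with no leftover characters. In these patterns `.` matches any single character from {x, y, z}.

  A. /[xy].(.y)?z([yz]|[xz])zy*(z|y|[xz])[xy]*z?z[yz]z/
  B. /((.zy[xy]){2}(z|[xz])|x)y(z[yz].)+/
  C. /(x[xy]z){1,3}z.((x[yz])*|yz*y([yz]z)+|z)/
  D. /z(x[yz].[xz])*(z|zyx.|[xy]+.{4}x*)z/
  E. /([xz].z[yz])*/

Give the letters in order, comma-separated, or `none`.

A → match
B → no match
C → no match
D → no match — must start with "z"
E → no match

A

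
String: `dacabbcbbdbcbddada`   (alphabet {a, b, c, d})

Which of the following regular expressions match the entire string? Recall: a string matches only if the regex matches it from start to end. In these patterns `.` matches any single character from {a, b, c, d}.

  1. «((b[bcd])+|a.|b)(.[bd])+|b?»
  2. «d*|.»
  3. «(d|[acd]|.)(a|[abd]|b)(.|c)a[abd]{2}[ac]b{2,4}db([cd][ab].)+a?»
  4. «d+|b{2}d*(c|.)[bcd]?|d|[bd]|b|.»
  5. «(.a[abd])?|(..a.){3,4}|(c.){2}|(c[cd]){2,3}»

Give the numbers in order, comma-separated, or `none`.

1 → no match
2 → no match
3 → match
4 → no match
5 → no match

3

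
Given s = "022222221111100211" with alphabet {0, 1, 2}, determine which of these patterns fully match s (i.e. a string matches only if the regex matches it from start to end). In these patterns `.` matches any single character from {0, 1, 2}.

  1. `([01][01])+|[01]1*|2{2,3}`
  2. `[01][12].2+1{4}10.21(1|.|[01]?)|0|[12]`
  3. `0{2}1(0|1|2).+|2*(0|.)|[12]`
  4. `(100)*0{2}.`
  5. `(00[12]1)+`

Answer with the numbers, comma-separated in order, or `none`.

2

1 → no match
2 → match
3 → no match
4 → no match
5 → no match — must start with "00"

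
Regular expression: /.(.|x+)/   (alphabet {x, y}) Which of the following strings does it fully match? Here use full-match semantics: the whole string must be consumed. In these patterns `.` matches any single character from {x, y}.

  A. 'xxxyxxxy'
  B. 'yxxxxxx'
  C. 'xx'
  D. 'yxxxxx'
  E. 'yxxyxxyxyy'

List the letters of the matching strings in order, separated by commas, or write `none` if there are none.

A → no match
B → match
C → match
D → match
E → no match

B, C, D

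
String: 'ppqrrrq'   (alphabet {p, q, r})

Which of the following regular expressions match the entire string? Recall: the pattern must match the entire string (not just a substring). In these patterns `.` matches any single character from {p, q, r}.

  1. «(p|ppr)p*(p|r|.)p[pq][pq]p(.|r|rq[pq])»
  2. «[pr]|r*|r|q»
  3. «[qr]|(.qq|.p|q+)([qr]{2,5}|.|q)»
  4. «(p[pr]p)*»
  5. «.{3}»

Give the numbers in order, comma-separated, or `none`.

1 → no match
2 → no match
3 → match
4 → no match
5 → no match

3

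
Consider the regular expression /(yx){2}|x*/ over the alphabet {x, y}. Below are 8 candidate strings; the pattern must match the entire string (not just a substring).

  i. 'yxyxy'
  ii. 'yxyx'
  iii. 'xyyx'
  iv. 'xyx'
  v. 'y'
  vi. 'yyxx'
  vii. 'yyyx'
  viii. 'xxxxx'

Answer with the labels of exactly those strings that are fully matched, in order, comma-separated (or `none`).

i → no match
ii → match
iii → no match
iv → no match
v → no match
vi → no match
vii → no match
viii → match

ii, viii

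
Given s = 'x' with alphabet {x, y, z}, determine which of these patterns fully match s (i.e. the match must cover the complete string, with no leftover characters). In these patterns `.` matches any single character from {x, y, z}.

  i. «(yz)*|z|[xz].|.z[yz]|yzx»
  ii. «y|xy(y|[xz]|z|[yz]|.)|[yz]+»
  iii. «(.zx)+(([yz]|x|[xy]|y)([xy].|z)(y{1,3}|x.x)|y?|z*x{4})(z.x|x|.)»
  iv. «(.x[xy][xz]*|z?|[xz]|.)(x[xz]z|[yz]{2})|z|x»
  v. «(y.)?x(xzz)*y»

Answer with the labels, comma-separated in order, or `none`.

iv

i → no match
ii → no match
iii → no match
iv → match
v → no match — must end with 'y'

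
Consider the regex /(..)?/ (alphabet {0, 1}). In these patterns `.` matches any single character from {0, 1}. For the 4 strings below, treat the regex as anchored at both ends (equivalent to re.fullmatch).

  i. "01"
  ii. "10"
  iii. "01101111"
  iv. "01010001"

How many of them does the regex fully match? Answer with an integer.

i. "01" → match
ii. "10" → match
iii. "01101111" → no match
iv. "01010001" → no match
Total matched: 2

2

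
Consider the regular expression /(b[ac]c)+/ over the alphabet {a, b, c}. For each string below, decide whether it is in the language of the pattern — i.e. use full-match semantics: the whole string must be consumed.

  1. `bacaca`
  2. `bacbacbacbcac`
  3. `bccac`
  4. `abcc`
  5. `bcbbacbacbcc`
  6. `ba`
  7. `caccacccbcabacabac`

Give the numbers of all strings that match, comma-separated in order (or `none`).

1 → no match — must end with `c`
2 → no match
3 → no match
4 → no match — must start with `b`
5 → no match
6 → no match — must end with `c`
7 → no match — must start with `b`

none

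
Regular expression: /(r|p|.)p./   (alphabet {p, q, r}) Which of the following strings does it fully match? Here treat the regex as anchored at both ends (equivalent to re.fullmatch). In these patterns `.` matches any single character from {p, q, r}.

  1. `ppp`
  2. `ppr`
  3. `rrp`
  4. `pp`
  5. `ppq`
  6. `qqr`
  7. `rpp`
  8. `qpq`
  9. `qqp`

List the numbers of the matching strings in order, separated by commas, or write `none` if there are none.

1 → match
2 → match
3 → no match
4 → no match
5 → match
6 → no match
7 → match
8 → match
9 → no match

1, 2, 5, 7, 8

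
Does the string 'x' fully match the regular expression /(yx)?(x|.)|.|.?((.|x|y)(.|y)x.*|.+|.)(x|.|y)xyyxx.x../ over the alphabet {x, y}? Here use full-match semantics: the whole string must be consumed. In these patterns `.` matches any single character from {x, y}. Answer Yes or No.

Yes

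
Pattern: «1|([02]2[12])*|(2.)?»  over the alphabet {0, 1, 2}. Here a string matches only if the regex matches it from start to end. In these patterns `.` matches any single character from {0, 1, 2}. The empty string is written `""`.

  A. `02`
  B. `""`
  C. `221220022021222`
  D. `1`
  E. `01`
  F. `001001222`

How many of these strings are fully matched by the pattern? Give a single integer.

A → no match
B → match
C → no match
D → match
E → no match
F → no match
Total matched: 2

2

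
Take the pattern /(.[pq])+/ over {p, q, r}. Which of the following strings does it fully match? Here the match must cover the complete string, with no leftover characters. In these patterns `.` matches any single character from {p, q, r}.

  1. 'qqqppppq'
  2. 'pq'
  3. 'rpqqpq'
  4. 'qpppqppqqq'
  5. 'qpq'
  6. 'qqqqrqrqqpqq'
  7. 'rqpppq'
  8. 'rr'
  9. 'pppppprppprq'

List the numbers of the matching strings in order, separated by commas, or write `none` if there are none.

1 → match
2 → match
3 → match
4 → match
5 → no match
6 → match
7 → match
8 → no match
9 → match

1, 2, 3, 4, 6, 7, 9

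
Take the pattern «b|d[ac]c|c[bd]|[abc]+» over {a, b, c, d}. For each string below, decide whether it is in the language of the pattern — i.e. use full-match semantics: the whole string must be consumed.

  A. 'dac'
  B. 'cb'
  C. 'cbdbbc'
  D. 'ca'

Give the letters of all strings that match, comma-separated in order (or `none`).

A. 'dac' → match
B. 'cb' → match
C. 'cbdbbc' → no match
D. 'ca' → match

A, B, D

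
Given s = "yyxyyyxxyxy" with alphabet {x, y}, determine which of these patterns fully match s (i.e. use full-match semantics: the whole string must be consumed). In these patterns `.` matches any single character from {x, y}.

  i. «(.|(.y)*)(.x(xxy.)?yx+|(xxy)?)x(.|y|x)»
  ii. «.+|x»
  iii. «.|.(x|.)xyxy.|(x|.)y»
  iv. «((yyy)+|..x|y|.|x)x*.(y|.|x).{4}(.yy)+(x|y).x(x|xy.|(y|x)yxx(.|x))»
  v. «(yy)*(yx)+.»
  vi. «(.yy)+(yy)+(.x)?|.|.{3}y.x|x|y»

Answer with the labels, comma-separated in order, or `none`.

i, ii

i → match
ii → match
iii → no match
iv → no match
v → no match
vi → no match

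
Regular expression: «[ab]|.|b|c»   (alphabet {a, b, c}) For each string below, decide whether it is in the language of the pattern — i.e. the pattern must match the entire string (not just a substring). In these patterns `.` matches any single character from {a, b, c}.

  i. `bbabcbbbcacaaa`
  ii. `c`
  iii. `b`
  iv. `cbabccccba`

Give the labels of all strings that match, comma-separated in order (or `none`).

i → no match
ii → match
iii → match
iv → no match

ii, iii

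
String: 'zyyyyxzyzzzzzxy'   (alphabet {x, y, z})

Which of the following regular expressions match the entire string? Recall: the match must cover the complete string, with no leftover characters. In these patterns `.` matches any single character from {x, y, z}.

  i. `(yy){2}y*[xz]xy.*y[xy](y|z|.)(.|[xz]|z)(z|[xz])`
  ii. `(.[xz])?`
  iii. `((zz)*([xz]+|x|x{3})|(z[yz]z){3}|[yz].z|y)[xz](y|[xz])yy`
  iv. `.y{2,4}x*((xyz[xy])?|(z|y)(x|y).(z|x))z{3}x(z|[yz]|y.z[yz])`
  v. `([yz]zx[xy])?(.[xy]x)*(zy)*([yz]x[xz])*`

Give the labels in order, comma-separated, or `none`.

iv

i → no match — must start with 'yy'
ii → no match
iii → no match — must end with 'yy'
iv → match
v → no match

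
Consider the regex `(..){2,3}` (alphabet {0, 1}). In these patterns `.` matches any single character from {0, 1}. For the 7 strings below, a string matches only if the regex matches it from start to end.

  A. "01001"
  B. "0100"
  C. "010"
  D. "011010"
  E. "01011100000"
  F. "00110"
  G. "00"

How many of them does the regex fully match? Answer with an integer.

A. "01001" → no match
B. "0100" → match
C. "010" → no match
D. "011010" → match
E. "01011100000" → no match
F. "00110" → no match
G. "00" → no match
Total matched: 2

2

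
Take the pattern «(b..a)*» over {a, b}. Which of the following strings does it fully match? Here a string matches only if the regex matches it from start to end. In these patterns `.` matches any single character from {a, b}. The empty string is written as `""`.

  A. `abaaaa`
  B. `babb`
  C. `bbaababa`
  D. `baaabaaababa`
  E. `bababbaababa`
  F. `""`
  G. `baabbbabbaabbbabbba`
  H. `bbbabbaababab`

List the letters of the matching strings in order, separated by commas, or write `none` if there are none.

A → no match
B → no match
C → match
D → match
E → match
F → match
G → no match
H → no match

C, D, E, F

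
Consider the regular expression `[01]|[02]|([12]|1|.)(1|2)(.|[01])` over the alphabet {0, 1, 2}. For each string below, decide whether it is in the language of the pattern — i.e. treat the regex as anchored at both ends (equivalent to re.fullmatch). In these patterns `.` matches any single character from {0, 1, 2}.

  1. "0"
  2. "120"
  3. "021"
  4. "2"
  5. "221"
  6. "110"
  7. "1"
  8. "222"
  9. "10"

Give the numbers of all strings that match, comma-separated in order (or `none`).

1, 2, 3, 4, 5, 6, 7, 8

1 → match
2 → match
3 → match
4 → match
5 → match
6 → match
7 → match
8 → match
9 → no match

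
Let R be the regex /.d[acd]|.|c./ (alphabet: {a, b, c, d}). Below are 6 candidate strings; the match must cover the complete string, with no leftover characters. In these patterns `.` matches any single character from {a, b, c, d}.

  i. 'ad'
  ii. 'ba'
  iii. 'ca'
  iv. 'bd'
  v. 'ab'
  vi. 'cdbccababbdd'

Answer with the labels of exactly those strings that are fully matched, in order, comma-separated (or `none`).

iii

i. 'ad' → no match
ii. 'ba' → no match
iii. 'ca' → match
iv. 'bd' → no match
v. 'ab' → no match
vi. 'cdbccababbdd' → no match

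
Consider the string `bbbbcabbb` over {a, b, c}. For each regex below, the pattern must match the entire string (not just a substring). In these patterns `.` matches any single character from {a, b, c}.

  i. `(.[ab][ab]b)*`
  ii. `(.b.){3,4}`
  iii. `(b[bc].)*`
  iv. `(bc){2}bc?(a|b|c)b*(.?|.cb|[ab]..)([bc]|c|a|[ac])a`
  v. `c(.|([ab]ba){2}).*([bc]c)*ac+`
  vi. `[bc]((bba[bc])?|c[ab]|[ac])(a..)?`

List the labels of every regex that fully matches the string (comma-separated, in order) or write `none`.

iii

i → no match
ii → no match
iii → match
iv → no match — must start with `bc`
v → no match — must start with `c`
vi → no match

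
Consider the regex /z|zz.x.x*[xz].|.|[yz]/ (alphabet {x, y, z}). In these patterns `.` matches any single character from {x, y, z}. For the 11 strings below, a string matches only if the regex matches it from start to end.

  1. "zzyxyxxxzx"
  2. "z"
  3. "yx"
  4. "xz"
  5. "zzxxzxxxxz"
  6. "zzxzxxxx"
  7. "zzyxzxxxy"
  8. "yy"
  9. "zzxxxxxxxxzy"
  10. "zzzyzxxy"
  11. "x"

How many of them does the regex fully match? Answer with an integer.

1 → match
2 → match
3 → no match
4 → no match
5 → match
6 → no match
7 → match
8 → no match
9 → match
10 → no match
11 → match
Total matched: 6

6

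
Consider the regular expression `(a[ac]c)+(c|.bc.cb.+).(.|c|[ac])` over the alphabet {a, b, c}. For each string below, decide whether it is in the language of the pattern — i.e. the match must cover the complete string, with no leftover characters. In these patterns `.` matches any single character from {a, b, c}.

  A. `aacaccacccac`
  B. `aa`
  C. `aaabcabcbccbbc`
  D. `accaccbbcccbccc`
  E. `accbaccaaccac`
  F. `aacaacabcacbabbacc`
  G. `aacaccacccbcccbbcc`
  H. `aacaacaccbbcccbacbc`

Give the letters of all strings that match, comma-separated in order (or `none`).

A → match
B → no match
C → no match
D → match
E → no match
F → match
G → match
H → match

A, D, F, G, H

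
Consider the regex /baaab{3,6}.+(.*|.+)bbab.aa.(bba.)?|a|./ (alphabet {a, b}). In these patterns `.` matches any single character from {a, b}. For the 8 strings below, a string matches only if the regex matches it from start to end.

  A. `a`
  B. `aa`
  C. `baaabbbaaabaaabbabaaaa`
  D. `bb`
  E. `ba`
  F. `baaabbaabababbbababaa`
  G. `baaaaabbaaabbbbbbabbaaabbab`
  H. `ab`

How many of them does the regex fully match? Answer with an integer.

2

A → match
B → no match
C → match
D → no match
E → no match
F → no match
G → no match
H → no match
Total matched: 2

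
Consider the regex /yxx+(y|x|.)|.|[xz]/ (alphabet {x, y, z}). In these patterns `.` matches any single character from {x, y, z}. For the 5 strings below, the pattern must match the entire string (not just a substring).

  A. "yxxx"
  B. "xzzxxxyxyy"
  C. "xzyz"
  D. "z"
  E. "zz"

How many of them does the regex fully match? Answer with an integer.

2

A → match
B → no match
C → no match
D → match
E → no match
Total matched: 2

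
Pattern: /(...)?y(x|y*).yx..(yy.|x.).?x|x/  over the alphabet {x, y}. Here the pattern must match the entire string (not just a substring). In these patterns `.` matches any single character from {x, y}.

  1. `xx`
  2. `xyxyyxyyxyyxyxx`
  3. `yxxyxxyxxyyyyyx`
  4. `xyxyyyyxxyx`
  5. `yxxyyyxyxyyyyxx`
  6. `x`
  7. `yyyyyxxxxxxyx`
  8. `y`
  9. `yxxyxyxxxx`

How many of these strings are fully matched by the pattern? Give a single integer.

4

1 → no match
2 → no match
3 → match
4 → no match
5 → match
6 → match
7 → no match
8 → no match — must end with `x`
9 → match
Total matched: 4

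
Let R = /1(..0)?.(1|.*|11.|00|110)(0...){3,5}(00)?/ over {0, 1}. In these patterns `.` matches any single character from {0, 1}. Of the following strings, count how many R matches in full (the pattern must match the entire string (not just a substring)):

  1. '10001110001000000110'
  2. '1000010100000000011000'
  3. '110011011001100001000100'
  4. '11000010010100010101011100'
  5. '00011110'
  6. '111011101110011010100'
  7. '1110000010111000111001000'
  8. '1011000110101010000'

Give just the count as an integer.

6

1 → match
2 → match
3 → match
4 → match
5 → no match — must start with '1'
6 → match
7 → no match
8 → match
Total matched: 6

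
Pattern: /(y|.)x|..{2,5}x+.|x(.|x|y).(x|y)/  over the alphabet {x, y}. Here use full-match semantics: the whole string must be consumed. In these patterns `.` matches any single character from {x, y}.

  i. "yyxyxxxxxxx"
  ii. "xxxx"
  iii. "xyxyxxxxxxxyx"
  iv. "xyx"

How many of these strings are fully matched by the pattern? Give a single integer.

i → match
ii → match
iii → no match
iv → no match
Total matched: 2

2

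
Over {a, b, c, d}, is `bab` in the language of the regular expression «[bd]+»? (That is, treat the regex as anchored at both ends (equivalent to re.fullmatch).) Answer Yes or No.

No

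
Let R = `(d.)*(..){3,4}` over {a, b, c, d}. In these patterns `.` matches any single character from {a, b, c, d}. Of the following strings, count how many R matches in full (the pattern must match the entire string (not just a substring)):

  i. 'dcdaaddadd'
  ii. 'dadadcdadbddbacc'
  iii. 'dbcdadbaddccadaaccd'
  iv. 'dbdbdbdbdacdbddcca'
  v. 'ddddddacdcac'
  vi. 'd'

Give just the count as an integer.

i. 'dcdaaddadd' → match
ii → match
iii → no match
iv → match
v. 'ddddddacdcac' → match
vi. 'd' → no match
Total matched: 4

4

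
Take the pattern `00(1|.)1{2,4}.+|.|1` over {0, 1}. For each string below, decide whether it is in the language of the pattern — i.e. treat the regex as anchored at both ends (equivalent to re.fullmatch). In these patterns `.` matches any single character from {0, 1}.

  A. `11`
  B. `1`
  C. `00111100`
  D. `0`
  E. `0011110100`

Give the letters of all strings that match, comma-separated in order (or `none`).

A. `11` → no match
B. `1` → match
C. `00111100` → match
D. `0` → match
E. `0011110100` → match

B, C, D, E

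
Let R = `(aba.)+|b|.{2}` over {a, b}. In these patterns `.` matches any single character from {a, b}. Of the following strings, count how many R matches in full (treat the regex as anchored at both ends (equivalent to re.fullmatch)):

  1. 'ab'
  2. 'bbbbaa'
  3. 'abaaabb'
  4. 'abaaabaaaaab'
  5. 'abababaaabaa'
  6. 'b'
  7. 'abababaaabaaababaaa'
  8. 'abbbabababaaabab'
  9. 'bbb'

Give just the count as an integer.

1 → match
2 → no match
3 → no match
4 → no match
5 → match
6 → match
7 → no match
8 → no match
9 → no match
Total matched: 3

3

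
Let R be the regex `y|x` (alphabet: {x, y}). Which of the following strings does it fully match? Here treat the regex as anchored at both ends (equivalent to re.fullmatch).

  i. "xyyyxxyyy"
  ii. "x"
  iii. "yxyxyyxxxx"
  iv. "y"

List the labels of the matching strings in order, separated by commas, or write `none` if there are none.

ii, iv

i → no match
ii → match
iii → no match
iv → match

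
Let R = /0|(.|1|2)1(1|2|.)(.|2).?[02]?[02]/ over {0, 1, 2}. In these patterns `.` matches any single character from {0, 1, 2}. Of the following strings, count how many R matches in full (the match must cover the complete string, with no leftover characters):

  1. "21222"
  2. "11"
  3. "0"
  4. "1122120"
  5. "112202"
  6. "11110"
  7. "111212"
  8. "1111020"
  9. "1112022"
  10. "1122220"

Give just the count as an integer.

1 → match
2 → no match
3 → match
4 → match
5 → match
6 → match
7 → match
8 → match
9 → match
10 → match
Total matched: 9

9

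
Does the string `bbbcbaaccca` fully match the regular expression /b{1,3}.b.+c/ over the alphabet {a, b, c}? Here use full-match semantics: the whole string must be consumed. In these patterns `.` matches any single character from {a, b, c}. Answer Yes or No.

No

Every match must end with `c`, but `bbbcbaaccca` does not.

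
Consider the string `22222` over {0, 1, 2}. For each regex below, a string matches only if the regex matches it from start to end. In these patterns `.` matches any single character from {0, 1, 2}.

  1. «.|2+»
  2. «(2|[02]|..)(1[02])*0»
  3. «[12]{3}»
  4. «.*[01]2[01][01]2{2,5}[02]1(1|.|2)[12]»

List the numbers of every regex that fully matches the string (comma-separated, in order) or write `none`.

1 → match
2 → no match — must end with `0`
3 → no match
4 → no match

1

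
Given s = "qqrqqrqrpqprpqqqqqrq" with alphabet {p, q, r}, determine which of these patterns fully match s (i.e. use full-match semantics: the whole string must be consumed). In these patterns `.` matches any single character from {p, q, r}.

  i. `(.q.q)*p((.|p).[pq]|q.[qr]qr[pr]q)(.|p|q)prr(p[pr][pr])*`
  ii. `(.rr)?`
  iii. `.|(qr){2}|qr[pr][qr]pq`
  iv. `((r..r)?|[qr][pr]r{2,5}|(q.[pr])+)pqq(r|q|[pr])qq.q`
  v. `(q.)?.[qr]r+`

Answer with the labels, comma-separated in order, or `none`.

iv

i → no match
ii → no match
iii → no match
iv → match
v → no match — must end with "r"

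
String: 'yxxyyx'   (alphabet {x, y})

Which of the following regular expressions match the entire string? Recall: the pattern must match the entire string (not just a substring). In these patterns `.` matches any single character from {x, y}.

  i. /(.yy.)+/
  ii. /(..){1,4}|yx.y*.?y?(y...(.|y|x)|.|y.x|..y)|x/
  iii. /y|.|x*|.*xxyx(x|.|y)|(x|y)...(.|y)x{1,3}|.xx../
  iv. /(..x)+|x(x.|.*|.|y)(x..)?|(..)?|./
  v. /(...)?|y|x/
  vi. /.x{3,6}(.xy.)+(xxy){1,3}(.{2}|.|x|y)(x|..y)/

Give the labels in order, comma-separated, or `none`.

ii, iii, iv

i → no match
ii → match
iii → match
iv → match
v → no match
vi → no match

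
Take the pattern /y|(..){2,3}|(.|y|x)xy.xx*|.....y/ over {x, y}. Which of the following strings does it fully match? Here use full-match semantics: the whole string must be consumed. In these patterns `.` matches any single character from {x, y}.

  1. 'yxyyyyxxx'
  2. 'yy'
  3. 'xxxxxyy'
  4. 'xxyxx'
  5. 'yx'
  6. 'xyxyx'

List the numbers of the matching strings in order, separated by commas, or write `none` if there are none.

1 → no match
2 → no match
3 → no match
4 → match
5 → no match
6 → no match

4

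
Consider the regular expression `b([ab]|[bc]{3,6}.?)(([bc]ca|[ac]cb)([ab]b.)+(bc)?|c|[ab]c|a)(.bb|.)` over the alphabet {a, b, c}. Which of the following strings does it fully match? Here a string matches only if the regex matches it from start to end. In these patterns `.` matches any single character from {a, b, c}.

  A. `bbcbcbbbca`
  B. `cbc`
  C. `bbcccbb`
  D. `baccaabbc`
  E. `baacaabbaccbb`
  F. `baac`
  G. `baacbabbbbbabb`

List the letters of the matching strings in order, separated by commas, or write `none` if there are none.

A, D, F, G

A → match
B → no match — must start with `b`
C → no match
D → match
E → no match
F → match
G → match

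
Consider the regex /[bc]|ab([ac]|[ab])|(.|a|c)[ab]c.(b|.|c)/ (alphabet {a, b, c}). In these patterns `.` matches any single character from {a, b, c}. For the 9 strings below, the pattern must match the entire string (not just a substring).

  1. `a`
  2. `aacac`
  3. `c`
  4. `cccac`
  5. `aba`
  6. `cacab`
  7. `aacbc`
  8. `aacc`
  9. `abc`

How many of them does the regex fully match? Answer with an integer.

1 → no match
2 → match
3 → match
4 → no match
5 → match
6 → match
7 → match
8 → no match
9 → match
Total matched: 6

6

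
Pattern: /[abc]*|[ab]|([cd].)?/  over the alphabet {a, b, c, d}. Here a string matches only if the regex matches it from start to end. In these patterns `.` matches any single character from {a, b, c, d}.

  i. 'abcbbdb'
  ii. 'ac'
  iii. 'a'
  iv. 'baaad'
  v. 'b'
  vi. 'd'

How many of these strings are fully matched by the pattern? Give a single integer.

3

i → no match
ii → match
iii → match
iv → no match
v → match
vi → no match
Total matched: 3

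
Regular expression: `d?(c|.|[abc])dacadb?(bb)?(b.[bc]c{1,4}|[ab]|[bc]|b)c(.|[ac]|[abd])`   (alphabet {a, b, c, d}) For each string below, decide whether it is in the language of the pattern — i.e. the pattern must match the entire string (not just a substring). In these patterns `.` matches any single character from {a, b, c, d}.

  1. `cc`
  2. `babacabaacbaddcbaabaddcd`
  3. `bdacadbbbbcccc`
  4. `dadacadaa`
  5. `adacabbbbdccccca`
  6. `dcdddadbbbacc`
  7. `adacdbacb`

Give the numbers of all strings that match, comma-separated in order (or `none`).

1 → no match
2 → no match
3 → match
4 → no match
5 → no match
6 → no match
7 → no match

3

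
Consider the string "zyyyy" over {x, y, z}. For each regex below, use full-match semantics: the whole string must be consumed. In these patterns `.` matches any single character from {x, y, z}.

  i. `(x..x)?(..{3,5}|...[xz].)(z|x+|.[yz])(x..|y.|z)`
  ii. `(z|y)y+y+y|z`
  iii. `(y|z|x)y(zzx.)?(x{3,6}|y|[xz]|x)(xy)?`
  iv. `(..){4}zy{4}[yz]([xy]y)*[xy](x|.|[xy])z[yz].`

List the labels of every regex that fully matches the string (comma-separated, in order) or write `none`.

ii

i → no match
ii → match
iii → no match
iv → no match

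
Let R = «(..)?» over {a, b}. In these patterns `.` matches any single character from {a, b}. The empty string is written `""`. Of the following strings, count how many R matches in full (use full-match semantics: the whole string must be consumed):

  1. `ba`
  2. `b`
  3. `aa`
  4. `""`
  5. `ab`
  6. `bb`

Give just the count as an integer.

1 → match
2 → no match
3 → match
4 → match
5 → match
6 → match
Total matched: 5

5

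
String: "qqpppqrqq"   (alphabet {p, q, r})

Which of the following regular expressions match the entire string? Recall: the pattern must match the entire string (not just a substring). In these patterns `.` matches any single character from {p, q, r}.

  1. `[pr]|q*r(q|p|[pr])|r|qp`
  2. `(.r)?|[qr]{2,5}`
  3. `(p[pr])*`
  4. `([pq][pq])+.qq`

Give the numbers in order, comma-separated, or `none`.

4

1 → no match
2 → no match
3 → no match
4 → match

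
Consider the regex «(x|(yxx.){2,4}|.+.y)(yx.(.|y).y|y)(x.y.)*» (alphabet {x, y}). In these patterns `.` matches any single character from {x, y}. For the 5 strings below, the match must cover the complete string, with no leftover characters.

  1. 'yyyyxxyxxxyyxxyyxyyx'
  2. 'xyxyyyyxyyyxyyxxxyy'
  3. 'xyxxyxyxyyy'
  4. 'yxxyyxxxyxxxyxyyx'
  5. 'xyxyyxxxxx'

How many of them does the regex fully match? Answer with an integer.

1 → match
2 → match
3 → match
4 → match
5 → no match
Total matched: 4

4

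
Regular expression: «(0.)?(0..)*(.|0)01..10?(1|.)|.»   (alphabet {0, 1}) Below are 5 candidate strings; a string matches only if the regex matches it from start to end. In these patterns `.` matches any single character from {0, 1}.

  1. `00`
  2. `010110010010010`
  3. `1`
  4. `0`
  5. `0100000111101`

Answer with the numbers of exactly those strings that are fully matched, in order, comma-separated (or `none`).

2, 3, 4, 5

1 → no match
2 → match
3 → match
4 → match
5 → match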